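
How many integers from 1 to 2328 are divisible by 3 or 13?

Multiples of 3: 776. Multiples of 13: 179. Of both (lcm=39): 59.
By inclusion-exclusion: 776 + 179 - 59.

Final answer: 896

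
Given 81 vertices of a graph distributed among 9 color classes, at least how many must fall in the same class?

By pigeonhole with 81 objects and 9 categories: ceiling(81/9).

Final answer: 9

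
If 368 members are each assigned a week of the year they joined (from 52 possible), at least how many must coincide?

There are 52 possible values for week of the year they joined. With 368 members and 52 categories, by pigeonhole: ceiling(368/52).

Final answer: 8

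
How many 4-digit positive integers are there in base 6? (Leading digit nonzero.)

Leading digit: 5 options (nonzero). Other 3 digit(s): 6 options each.
Total: 5 x 6^3.

Final answer: 1080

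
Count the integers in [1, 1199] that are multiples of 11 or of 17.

Multiples of 11: 109. Multiples of 17: 70. Of both (lcm=187): 6.
By inclusion-exclusion: 109 + 70 - 6.

Final answer: 173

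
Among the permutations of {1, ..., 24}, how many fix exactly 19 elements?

Choose which 19 elements are fixed: C(24,19) = 42504.
Derange the remaining 5 using D(j) = (j-1)(D(j-1) + D(j-2)), D(0)=1, D(1)=0: D(2)=1, D(3)=2, D(4)=9, D(5)=44.
Total: 42504 x 44.

Final answer: C(24,19) D(5) = 1870176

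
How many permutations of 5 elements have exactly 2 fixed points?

Choose which 2 elements are fixed: C(5,2) = 10.
Derange the remaining 3 using D(j) = (j-1)(D(j-1) + D(j-2)), D(0)=1, D(1)=0: D(2)=1, D(3)=2.
Total: 10 x 2.

Final answer: C(5,2) D(3) = 20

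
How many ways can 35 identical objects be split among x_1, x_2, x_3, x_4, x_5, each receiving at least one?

Substitute x'_i = x_i - 1 (so x'_i >= 0). Then sum x'_i = 35 - 5 = 30.
Stars and bars: C(30+5-1, 5-1) = C(34,4).

Final answer: C(34,4) = 46376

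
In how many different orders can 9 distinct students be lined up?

The number of ways to arrange 9 distinct objects is 9!.

Final answer: 9! = 362880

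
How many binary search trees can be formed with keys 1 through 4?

This is counted by the nth Catalan number C_n. Here n = 4.
C_n = (2n)!/(n!(n+1)!), so C_{4} = 8!/(4! x 5!) = C(8,4)/5 = 70/5.

Final answer: C_{4} = 14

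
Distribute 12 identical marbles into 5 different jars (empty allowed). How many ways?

Stars and bars: C(n+k-1, k-1) = C(16,4).

Final answer: C(16,4) = 1820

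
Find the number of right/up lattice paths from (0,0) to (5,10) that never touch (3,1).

Total paths to (5,10): C(15,10) = 3003.
Paths through (3,1): C(4,1) x C(11,9) = 220.
Avoiding (3,1): 3003 - 220.

Final answer: 2783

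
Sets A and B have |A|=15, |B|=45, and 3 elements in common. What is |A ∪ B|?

|A union B| = |A| + |B| - |A intersect B| = 15 + 45 - 3.

Final answer: 57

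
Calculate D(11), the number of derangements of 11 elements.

Derangements satisfy D(n) = (n-1)(D(n-1) + D(n-2)), starting from D(0)=1, D(1)=0.
D(2) = 1 x (0 + 1) = 1
D(3) = 2 x (1 + 0) = 2
D(4) = 3 x (2 + 1) = 9
D(5) = 4 x (9 + 2) = 44
D(6) = 5 x (44 + 9) = 265
D(7) = 6 x (265 + 44) = 1854
D(8) = 7 x (1854 + 265) = 14833
D(9) = 8 x (14833 + 1854) = 133496
D(10) = 9 x (133496 + 14833) = 1334961
D(11) = 10 x (D(10) + D(9)) = 10 x (1334961 + 133496)

Final answer: D(11) = 14684570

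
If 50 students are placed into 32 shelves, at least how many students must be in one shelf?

By the pigeonhole principle: ceiling(50/32).

Final answer: 2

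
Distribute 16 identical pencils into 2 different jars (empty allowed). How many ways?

Stars and bars: C(n+k-1, k-1) = C(17,1).

Final answer: C(17,1) = 17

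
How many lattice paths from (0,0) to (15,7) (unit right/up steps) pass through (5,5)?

Paths (0,0)->(5,5): C(10,5) = 252.
Paths (5,5)->(15,7): C(12,2) = 66.
By multiplication principle: 252 x 66.

Final answer: 16632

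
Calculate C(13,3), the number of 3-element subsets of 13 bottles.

C(13,3) = 13!/(3! x (13-3)!).

Final answer: C(13,3) = 286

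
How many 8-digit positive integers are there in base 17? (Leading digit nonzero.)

In base 17, the leading digit has 16 choices (1..16); each of the remaining 7 digits has 17 choices.
Total: 16 x 17^7.

Final answer: 6565418768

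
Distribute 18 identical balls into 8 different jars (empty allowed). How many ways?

Stars and bars: C(n+k-1, k-1) = C(25,7).

Final answer: C(25,7) = 480700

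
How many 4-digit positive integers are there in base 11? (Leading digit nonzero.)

Leading digit: 10 options (nonzero). Other 3 digit(s): 11 options each.
Total: 10 x 11^3.

Final answer: 13310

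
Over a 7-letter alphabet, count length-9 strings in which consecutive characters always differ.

Let g(n) count such strings. g(1) = 7, and each valid string of length n-1 extends in 6 ways (any symbol but the last), so g(n) = 6 g(n-1).
Total: g(9) = 7 x 6^8.

Final answer: 7 x 6^{8} = 11757312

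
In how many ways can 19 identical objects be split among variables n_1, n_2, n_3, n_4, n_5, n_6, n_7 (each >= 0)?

Stars and bars with 19 stars and 6 bars:
C(19+7-1, 7-1) = C(25,6).

Final answer: C(25,6) = 177100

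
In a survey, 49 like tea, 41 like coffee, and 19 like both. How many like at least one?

|A union B| = |A| + |B| - |A intersect B| = 49 + 41 - 19.

Final answer: 71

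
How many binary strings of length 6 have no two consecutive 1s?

Classify by the final bit: ...0 gives a(n-1) strings, ...01 gives a(n-2) strings. Thus a(n) = a(n-1) + a(n-2) with a(1)=2, a(2)=3.
Iterating the recurrence: a(1)=2, a(2)=3, a(3)=5, a(4)=8, a(5)=13, a(6)=21.

Final answer: 21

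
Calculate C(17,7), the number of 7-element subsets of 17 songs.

C(17,7) = 17!/(7! x (17-7)!).

Final answer: C(17,7) = 19448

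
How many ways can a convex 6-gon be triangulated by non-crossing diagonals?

This is counted by the nth Catalan number C_n. Here n = 6 - 2 = 4.
C_n = (2n)!/(n!(n+1)!), so C_{4} = 8!/(4! x 5!) = C(8,4)/5 = 70/5.

Final answer: C_{4} = 14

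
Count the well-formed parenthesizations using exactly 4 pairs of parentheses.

This is a standard Catalan-number count: the answer is C_n. Here n = 4 (pairs).
C_n = C(2n,n)/(n+1), so C_{4} = C(8,4)/5 = 70/5.

Final answer: C_{4} = 14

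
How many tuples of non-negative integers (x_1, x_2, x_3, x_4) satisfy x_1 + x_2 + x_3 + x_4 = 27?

Stars and bars with 27 stars and 3 bars:
C(27+4-1, 4-1) = C(30,3).

Final answer: C(30,3) = 4060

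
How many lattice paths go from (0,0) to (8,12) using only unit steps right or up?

Each path has 8 right steps and 12 up steps in some order (20 steps total).
Choose which 12 of the 20 steps are up: C(20,12).

Final answer: C(20,12) = 125970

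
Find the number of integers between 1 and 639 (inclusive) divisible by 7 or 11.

Multiples of 7: 91. Multiples of 11: 58. Of both (lcm=77): 8.
By inclusion-exclusion: 91 + 58 - 8.

Final answer: 141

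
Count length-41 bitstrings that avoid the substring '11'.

Let a(n) count valid strings. If the last bit is 0 the prefix is any valid string of length n-1; if it is 1 the string must end in 01 with a valid prefix of length n-2. So a(n) = a(n-1) + a(n-2), a(1)=2, a(2)=3.
Computing successive values: a(1)=2, a(2)=3, a(3)=5, a(4)=8, a(5)=13, a(6)=21, a(7)=34, a(8)=55, a(9)=89, a(10)=144, a(11)=233, a(12)=377, a(13)=610, a(14)=987, a(15)=1597, a(16)=2584, a(17)=4181, a(18)=6765, a(19)=10946, a(20)=17711, a(21)=28657, a(22)=46368, a(23)=75025, a(24)=121393, a(25)=196418, a(26)=317811, a(27)=514229, a(28)=832040, a(29)=1346269, a(30)=2178309, a(31)=3524578, a(32)=5702887, a(33)=9227465, a(34)=14930352, a(35)=24157817, a(36)=39088169, a(37)=63245986, a(38)=102334155, a(39)=165580141, a(40)=267914296, a(41)=433494437.

Final answer: 433494437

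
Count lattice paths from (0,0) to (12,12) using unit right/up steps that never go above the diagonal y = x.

Total monotonic paths to (12,12): C(24,12) = 2704156.
Reflecting each bad path at its first crossing gives a bijection with paths to (11,13): C(24,13) = 2496144.
Valid Dyck paths: 2704156 - 2496144.
(This is the Catalan number C_{12}.)

Final answer: C_{12} = 208012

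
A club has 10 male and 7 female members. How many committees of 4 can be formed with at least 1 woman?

Sum over valid woman counts:
C(7,1)C(10,3) = 840
C(7,2)C(10,2) = 945
C(7,3)C(10,1) = 350
C(7,4)C(10,0) = 35
Total: 840 + 945 + 350 + 35.

Final answer: 2170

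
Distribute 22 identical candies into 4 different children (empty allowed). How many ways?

Stars and bars: C(n+k-1, k-1) = C(25,3).

Final answer: C(25,3) = 2300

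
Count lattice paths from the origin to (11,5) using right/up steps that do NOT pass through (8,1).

Total paths to (11,5): C(16,5) = 4368.
Paths through (8,1): C(9,1) x C(7,4) = 315.
Avoiding (8,1): 4368 - 315.

Final answer: 4053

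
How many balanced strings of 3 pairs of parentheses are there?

This is counted by the nth Catalan number C_n. Here n = 3 (pairs).
C_n = C(2n,n)/(n+1), so C_{3} = C(6,3)/4 = 20/4.

Final answer: C_{3} = 5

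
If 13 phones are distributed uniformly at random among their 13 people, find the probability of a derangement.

D(n) = (n-1)(D(n-1) + D(n-2)), D(0)=1, D(1)=0.
Building up: D(2)=1, D(3)=2, D(4)=9, D(5)=44, D(6)=265, D(7)=1854, D(8)=14833, D(9)=133496, D(10)=1334961, D(11)=14684570, D(12)=176214841, D(13)=2290792932.
Total arrangements: 13! = 6227020800.
Probability = D(13)/13! = 63633137/172972800.

Final answer: D(13)/13! = 2290792932/6227020800 = 0.367879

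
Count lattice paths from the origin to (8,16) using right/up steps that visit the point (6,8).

Paths (0,0)->(6,8): C(14,8) = 3003.
Paths (6,8)->(8,16): C(10,8) = 45.
By multiplication principle: 3003 x 45.

Final answer: 135135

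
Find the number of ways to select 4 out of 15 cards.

C(15,4) = 15!/(4! x 11!).

Final answer: \binom{15}{4} = 1365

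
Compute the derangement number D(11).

Derangements satisfy D(n) = (n-1)(D(n-1) + D(n-2)), starting from D(0)=1, D(1)=0.
D(2) = 1 x (0 + 1) = 1
D(3) = 2 x (1 + 0) = 2
D(4) = 3 x (2 + 1) = 9
D(5) = 4 x (9 + 2) = 44
D(6) = 5 x (44 + 9) = 265
D(7) = 6 x (265 + 44) = 1854
D(8) = 7 x (1854 + 265) = 14833
D(9) = 8 x (14833 + 1854) = 133496
D(10) = 9 x (133496 + 14833) = 1334961
D(11) = 10 x (D(10) + D(9)) = 10 x (1334961 + 133496)

Final answer: D(11) = 14684570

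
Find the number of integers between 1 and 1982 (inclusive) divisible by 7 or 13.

Multiples of 7: 283. Multiples of 13: 152. Of both (lcm=91): 21.
By inclusion-exclusion: 283 + 152 - 21.

Final answer: 414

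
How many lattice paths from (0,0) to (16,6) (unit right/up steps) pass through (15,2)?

Paths (0,0)->(15,2): C(17,2) = 136.
Paths (15,2)->(16,6): C(5,4) = 5.
By multiplication principle: 136 x 5.

Final answer: 680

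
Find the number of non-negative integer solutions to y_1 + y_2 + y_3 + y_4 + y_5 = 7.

Stars and bars with 7 stars and 4 bars:
C(7+5-1, 5-1) = C(11,4).

Final answer: C(11,4) = 330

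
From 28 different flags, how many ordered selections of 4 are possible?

P(28,4) = 28!/(28-4)! = 28!/24!.

Final answer: P(28,4) = 491400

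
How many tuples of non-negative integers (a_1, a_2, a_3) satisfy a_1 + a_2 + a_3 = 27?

Stars and bars with 27 stars and 2 bars:
C(27+3-1, 3-1) = C(29,2).

Final answer: C(29,2) = 406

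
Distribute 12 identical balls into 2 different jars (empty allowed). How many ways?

Stars and bars: C(n+k-1, k-1) = C(13,1).

Final answer: C(13,1) = 13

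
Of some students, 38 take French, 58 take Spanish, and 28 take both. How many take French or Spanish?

|A union B| = |A| + |B| - |A intersect B| = 38 + 58 - 28.

Final answer: 68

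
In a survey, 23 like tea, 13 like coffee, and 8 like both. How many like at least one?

|A union B| = |A| + |B| - |A intersect B| = 23 + 13 - 8.

Final answer: 28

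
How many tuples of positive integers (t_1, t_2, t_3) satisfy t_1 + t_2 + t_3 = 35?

Substitute t'_i = t_i - 1 (so t'_i >= 0). Then sum t'_i = 35 - 3 = 32.
Stars and bars: C(32+3-1, 3-1) = C(34,2).

Final answer: C(34,2) = 561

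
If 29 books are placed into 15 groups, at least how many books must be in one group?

By the pigeonhole principle: ceiling(29/15).

Final answer: 2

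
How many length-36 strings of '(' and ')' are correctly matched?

This is a standard Catalan-number count: the answer is C_n. Here n = 18 (pairs).
C_n = C(2n,n)/(n+1), so C_{18} = C(36,18)/19 = 9075135300/19.

Final answer: C_{18} = 477638700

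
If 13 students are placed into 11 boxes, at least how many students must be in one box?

By the pigeonhole principle: ceiling(13/11).

Final answer: 2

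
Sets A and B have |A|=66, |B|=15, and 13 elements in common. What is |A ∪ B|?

|A union B| = |A| + |B| - |A intersect B| = 66 + 15 - 13.

Final answer: 68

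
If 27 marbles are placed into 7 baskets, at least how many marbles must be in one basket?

By the pigeonhole principle: ceiling(27/7).

Final answer: 4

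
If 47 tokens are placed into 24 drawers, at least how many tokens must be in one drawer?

By the pigeonhole principle: ceiling(47/24).

Final answer: 2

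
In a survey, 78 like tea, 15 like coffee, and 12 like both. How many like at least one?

|A union B| = |A| + |B| - |A intersect B| = 78 + 15 - 12.

Final answer: 81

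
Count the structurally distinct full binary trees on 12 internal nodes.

The structures are counted by the Catalan number C_n. Here n = 12.
Using C_0 = 1 and C_(k+1) = C_k x 2(2k+1)/(k+2), build up term by term: C_1=1, C_2=2, C_3=5, C_4=14, C_5=42, C_6=132, C_7=429, C_8=1430, C_9=4862, C_10=16796, C_11=58786, C_12=208012.

Final answer: C_{12} = 208012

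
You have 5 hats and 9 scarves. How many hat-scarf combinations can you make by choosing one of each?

By the multiplication principle: 5 x 9.

Final answer: 45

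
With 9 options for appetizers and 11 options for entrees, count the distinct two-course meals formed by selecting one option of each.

By the multiplication principle: 9 x 11.

Final answer: 99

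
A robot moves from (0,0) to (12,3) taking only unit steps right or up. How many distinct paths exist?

Each path has 12 right steps and 3 up steps in some order (15 steps total).
Choose which 3 of the 15 steps are up: C(15,3).

Final answer: C(15,3) = 455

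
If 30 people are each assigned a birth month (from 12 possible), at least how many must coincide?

There are 12 possible values for birth month. With 30 people and 12 categories, by pigeonhole: ceiling(30/12).

Final answer: 3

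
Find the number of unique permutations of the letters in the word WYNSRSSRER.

Letters (E:1, N:1, R:3, S:3, W:1, Y:1). Total letters: 10.
Permutations = 10!/(3! x 3!).

Final answer: 100800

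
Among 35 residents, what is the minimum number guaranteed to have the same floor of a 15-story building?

There are 15 possible values for floor of a 15-story building. With 35 residents and 15 categories, by pigeonhole: ceiling(35/15).

Final answer: 3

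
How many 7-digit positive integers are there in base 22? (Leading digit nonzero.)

In base 22, the leading digit has 21 choices (1..21); each of the remaining 6 digits has 22 choices.
Total: 21 x 22^6.

Final answer: 2380977984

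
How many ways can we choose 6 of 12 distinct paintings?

C(12,6) = 12!/(6! x (12-6)!).

Final answer: C(12,6) = 924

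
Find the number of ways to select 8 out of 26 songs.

C(26,8) = 26!/(8! x 18!).

Final answer: \binom{26}{8} = 1562275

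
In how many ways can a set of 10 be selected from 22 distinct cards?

C(22,10) = 22!/(10! x 12!).

Final answer: \binom{22}{10} = 646646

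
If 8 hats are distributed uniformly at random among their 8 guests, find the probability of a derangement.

Use the recurrence D(n) = (n-1)(D(n-1) + D(n-2)) with D(0)=1, D(1)=0.
Building up: D(2)=1, D(3)=2, D(4)=9, D(5)=44, D(6)=265, D(7)=1854, D(8)=14833.
Total arrangements: 8! = 40320.
Probability = D(8)/8! = 2119/5760.

Final answer: D(8)/8! = 14833/40320 = 0.367882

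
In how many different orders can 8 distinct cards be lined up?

The number of ways to arrange 8 distinct objects is 8!.

Final answer: 8! = 40320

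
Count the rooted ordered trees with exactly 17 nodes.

The structures are counted by the Catalan number C_n. Here n = 17 - 1 = 16.
C_n = C(2n,n) - C(2n,n+1), so C_{16} = C(32,16) - C(32,17) = 601080390 - 565722720.

Final answer: C_{16} = 35357670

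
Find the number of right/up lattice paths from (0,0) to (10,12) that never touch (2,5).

Total paths to (10,12): C(22,12) = 646646.
Paths through (2,5): C(7,5) x C(15,7) = 135135.
Avoiding (2,5): 646646 - 135135.

Final answer: 511511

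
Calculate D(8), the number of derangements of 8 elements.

Derangements satisfy D(n) = (n-1)(D(n-1) + D(n-2)), starting from D(0)=1, D(1)=0.
D(2) = 1 x (0 + 1) = 1
D(3) = 2 x (1 + 0) = 2
D(4) = 3 x (2 + 1) = 9
D(5) = 4 x (9 + 2) = 44
D(6) = 5 x (44 + 9) = 265
D(7) = 6 x (265 + 44) = 1854
D(8) = 7 x (D(7) + D(6)) = 7 x (1854 + 265)

Final answer: D(8) = 14833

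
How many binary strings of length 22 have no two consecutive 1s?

Classify by the final bit: ...0 gives a(n-1) strings, ...01 gives a(n-2) strings. Thus a(n) = a(n-1) + a(n-2) with a(1)=2, a(2)=3.
Iterating the recurrence: a(1)=2, a(2)=3, a(3)=5, a(4)=8, a(5)=13, a(6)=21, a(7)=34, a(8)=55, a(9)=89, a(10)=144, a(11)=233, a(12)=377, a(13)=610, a(14)=987, a(15)=1597, a(16)=2584, a(17)=4181, a(18)=6765, a(19)=10946, a(20)=17711, a(21)=28657, a(22)=46368.

Final answer: 46368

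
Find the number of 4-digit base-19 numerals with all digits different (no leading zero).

The leading digit has 18 choices (anything but zero); the next has 18 (anything but the first), then 17, and so on, one fewer each time.
Total: 18 x 18 x 17 x 16.

Final answer: 88128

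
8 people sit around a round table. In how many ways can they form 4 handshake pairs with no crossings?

This is a standard Catalan-number count: the answer is C_n. Here n = 8/2 = 4.
Using C_0 = 1 and C_(k+1) = C_k x 2(2k+1)/(k+2), build up term by term: C_1=1, C_2=2, C_3=5, C_4=14.

Final answer: C_{4} = 14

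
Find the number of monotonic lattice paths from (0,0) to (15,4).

Each path has 15 right steps and 4 up steps in some order (19 steps total).
Choose which 4 of the 19 steps are up: C(19,4).

Final answer: C(19,4) = 3876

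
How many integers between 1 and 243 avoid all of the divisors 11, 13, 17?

|div by 11|=22, |div by 13|=18, |div by 17|=14.
|div by 11&13|=1, |div by 11&17|=1, |div by 13&17|=1, |div by all|=0.
By inclusion-exclusion, divisible by at least one: 22+18+14-1-1-1+0 = 51.
Not divisible by any: 243 - 51.

Final answer: 192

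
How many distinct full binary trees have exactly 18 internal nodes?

This is counted by the nth Catalan number C_n. Here n = 18.
C_n = C(2n,n)/(n+1), so C_{18} = C(36,18)/19 = 9075135300/19.

Final answer: C_{18} = 477638700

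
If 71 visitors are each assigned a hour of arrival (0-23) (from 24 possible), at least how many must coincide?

There are 24 possible values for hour of arrival (0-23). With 71 visitors and 24 categories, by pigeonhole: ceiling(71/24).

Final answer: 3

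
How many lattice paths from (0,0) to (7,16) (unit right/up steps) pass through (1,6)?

Paths (0,0)->(1,6): C(7,6) = 7.
Paths (1,6)->(7,16): C(16,10) = 8008.
By multiplication principle: 7 x 8008.

Final answer: 56056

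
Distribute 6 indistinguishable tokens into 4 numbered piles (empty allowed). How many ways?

Stars and bars: C(n+k-1, k-1) = C(9,3).

Final answer: C(9,3) = 84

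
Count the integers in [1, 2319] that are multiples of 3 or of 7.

Multiples of 3: 773. Multiples of 7: 331. Of both (lcm=21): 110.
By inclusion-exclusion: 773 + 331 - 110.

Final answer: 994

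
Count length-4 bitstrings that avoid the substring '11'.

Let a(n) count valid strings. If the last bit is 0 the prefix is any valid string of length n-1; if it is 1 the string must end in 01 with a valid prefix of length n-2. So a(n) = a(n-1) + a(n-2), a(1)=2, a(2)=3.
Computing successive values: a(1)=2, a(2)=3, a(3)=5, a(4)=8.

Final answer: 8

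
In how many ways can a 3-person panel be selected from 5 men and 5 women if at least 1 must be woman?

Sum over valid woman counts:
C(5,1)C(5,2) = 50
C(5,2)C(5,1) = 50
C(5,3)C(5,0) = 10
Total: 50 + 50 + 10.

Final answer: 110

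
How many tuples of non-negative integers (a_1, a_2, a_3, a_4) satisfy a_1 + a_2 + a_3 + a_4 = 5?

Stars and bars with 5 stars and 3 bars:
C(5+4-1, 4-1) = C(8,3).

Final answer: C(8,3) = 56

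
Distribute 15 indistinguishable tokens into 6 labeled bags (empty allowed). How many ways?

Stars and bars: C(n+k-1, k-1) = C(20,5).

Final answer: C(20,5) = 15504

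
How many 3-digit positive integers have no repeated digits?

First digit: 9 (not 0). Second: 9 (not first). Third: 8, etc.
Total: 9 x 9 x 8.

Final answer: 648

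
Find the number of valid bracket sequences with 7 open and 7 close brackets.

The structures are counted by the Catalan number C_n. Here n = 7 (pairs).
C_n = C(2n,n)/(n+1), so C_{7} = C(14,7)/8 = 3432/8.

Final answer: C_{7} = 429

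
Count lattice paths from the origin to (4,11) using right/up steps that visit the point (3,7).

Paths (0,0)->(3,7): C(10,7) = 120.
Paths (3,7)->(4,11): C(5,4) = 5.
By multiplication principle: 120 x 5.

Final answer: 600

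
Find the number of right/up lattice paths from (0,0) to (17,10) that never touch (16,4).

Total paths to (17,10): C(27,10) = 8436285.
Paths through (16,4): C(20,4) x C(7,6) = 33915.
Avoiding (16,4): 8436285 - 33915.

Final answer: 8402370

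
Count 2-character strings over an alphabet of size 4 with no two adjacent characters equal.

Let g(n) count such strings. g(1) = 4, and each valid string of length n-1 extends in 3 ways (any symbol but the last), so g(n) = 3 g(n-1).
Total: g(2) = 4 x 3^1.

Final answer: 4 x 3^{1} = 12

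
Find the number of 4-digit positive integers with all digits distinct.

First digit: 9 (not 0). Second: 9 (not first). Third: 8, etc.
Total: 9 x 9 x 8 x 7.

Final answer: 4536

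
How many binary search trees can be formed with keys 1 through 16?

This is counted by the nth Catalan number C_n. Here n = 16.
C_n = (2n)!/(n!(n+1)!), so C_{16} = 32!/(16! x 17!) = C(32,16)/17 = 601080390/17.

Final answer: C_{16} = 35357670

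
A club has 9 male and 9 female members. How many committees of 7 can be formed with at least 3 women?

Sum over valid woman counts:
C(9,3)C(9,4) = 10584
C(9,4)C(9,3) = 10584
C(9,5)C(9,2) = 4536
C(9,6)C(9,1) = 756
C(9,7)C(9,0) = 36
Total: 10584 + 10584 + 4536 + 756 + 36.

Final answer: 26496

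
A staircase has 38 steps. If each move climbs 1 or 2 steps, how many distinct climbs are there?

Condition on the final move: it is a 1-step (f(n-1) ways to get there) or a 2-step (f(n-2) ways), so f(n) = f(n-1) + f(n-2), with f(1)=1, f(2)=2.
Building up term by term: f(1)=1, f(2)=2, f(3)=3, f(4)=5, f(5)=8, f(6)=13, f(7)=21, f(8)=34, f(9)=55, f(10)=89, f(11)=144, f(12)=233, f(13)=377, f(14)=610, f(15)=987, f(16)=1597, f(17)=2584, f(18)=4181, f(19)=6765, f(20)=10946, f(21)=17711, f(22)=28657, f(23)=46368, f(24)=75025, f(25)=121393, f(26)=196418, f(27)=317811, f(28)=514229, f(29)=832040, f(30)=1346269, f(31)=2178309, f(32)=3524578, f(33)=5702887, f(34)=9227465, f(35)=14930352, f(36)=24157817, f(37)=39088169, f(38)=63245986.

Final answer: 63245986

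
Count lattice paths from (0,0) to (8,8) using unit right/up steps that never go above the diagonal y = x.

Total monotonic paths to (8,8): C(16,8) = 12870.
Reflecting each bad path at its first crossing gives a bijection with paths to (7,9): C(16,9) = 11440.
Valid Dyck paths: 12870 - 11440.
(This is the Catalan number C_{8}.)

Final answer: C_{8} = 1430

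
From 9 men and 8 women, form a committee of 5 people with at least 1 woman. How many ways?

Sum over valid woman counts:
C(8,1)C(9,4) = 1008
C(8,2)C(9,3) = 2352
C(8,3)C(9,2) = 2016
C(8,4)C(9,1) = 630
C(8,5)C(9,0) = 56
Total: 1008 + 2352 + 2016 + 630 + 56.

Final answer: 6062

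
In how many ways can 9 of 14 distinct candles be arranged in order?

P(14,9) = 14!/(14-9)! = 14!/5!.

Final answer: P(14,9) = 726485760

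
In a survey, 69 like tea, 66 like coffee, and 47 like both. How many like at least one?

|A union B| = |A| + |B| - |A intersect B| = 69 + 66 - 47.

Final answer: 88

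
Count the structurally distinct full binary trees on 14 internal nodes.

This is a standard Catalan-number count: the answer is C_n. Here n = 14.
C_n = C(2n,n) - C(2n,n+1), so C_{14} = C(28,14) - C(28,15) = 40116600 - 37442160.

Final answer: C_{14} = 2674440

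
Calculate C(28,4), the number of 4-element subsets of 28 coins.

C(28,4) = 28!/(4! x 24!).

Final answer: \binom{28}{4} = 20475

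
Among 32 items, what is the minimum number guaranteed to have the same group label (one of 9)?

There are 9 possible values for group label (one of 9). With 32 items and 9 categories, by pigeonhole: ceiling(32/9).

Final answer: 4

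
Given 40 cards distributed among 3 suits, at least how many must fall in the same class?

By pigeonhole with 40 objects and 3 categories: ceiling(40/3).

Final answer: 14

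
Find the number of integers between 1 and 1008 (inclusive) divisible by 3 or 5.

Multiples of 3: 336. Multiples of 5: 201. Of both (lcm=15): 67.
By inclusion-exclusion: 336 + 201 - 67.

Final answer: 470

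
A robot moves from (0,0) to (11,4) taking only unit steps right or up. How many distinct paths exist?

Each path has 11 right steps and 4 up steps in some order (15 steps total).
Choose which 4 of the 15 steps are up: C(15,4).

Final answer: C(15,4) = 1365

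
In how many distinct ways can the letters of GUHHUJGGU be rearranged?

Letters (G:3, H:2, J:1, U:3). Total letters: 9.
Permutations = 9!/(3! x 3! x 2!).

Final answer: 5040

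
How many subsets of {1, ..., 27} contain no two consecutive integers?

Let a(n) count such subsets of {1, ..., n}. Either n is excluded (a(n-1) ways) or n is included, forcing n-1 out (a(n-2) ways), so a(n) = a(n-1) + a(n-2) with a(1)=2, a(2)=3.
Iterating the recurrence: a(1)=2, a(2)=3, a(3)=5, a(4)=8, a(5)=13, a(6)=21, a(7)=34, a(8)=55, a(9)=89, a(10)=144, a(11)=233, a(12)=377, a(13)=610, a(14)=987, a(15)=1597, a(16)=2584, a(17)=4181, a(18)=6765, a(19)=10946, a(20)=17711, a(21)=28657, a(22)=46368, a(23)=75025, a(24)=121393, a(25)=196418, a(26)=317811, a(27)=514229.

Final answer: 514229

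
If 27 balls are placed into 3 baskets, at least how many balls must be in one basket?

By the pigeonhole principle: ceiling(27/3).

Final answer: 9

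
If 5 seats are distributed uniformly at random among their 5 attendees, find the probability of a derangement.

Derangements satisfy D(n) = (n-1)(D(n-1) + D(n-2)), starting from D(0)=1, D(1)=0.
Building up: D(2)=1, D(3)=2, D(4)=9, D(5)=44.
Total arrangements: 5! = 120.
Probability = D(5)/5! = 11/30.

Final answer: D(5)/5! = 44/120 = 0.366667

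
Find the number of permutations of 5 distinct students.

The number of ways to arrange 5 distinct objects is 5!.

Final answer: 5! = 120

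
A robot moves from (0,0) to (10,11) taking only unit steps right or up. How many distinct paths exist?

Each path has 10 right steps and 11 up steps in some order (21 steps total).
Choose which 11 of the 21 steps are up: C(21,11).

Final answer: C(21,11) = 352716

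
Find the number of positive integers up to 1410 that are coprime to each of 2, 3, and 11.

|div by 2|=705, |div by 3|=470, |div by 11|=128.
|div by 2&3|=235, |div by 2&11|=64, |div by 3&11|=42, |div by all|=21.
By inclusion-exclusion, divisible by at least one: 705+470+128-235-64-42+21 = 983.
Not divisible by any: 1410 - 983.

Final answer: 427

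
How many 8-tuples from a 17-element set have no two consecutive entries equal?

First character: 17 choices. Each subsequent: 16 choices (must differ from the previous one).
Total: 17 x 16^7.

Final answer: 17 x 16^{7} = 4563402752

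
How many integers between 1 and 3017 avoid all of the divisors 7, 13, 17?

|div by 7|=431, |div by 13|=232, |div by 17|=177.
|div by 7&13|=33, |div by 7&17|=25, |div by 13&17|=13, |div by all|=1.
By inclusion-exclusion, divisible by at least one: 431+232+177-33-25-13+1 = 770.
Not divisible by any: 3017 - 770.

Final answer: 2247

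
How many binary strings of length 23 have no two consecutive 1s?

Classify by the final bit: ...0 gives a(n-1) strings, ...01 gives a(n-2) strings. Thus a(n) = a(n-1) + a(n-2) with a(1)=2, a(2)=3.
Computing successive values: a(1)=2, a(2)=3, a(3)=5, a(4)=8, a(5)=13, a(6)=21, a(7)=34, a(8)=55, a(9)=89, a(10)=144, a(11)=233, a(12)=377, a(13)=610, a(14)=987, a(15)=1597, a(16)=2584, a(17)=4181, a(18)=6765, a(19)=10946, a(20)=17711, a(21)=28657, a(22)=46368, a(23)=75025.

Final answer: 75025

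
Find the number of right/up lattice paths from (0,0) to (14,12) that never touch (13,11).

Total paths to (14,12): C(26,12) = 9657700.
Paths through (13,11): C(24,11) x C(2,1) = 4992288.
Avoiding (13,11): 9657700 - 4992288.

Final answer: 4665412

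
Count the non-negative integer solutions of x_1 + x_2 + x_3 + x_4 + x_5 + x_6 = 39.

Stars and bars with 39 stars and 5 bars:
C(39+6-1, 6-1) = C(44,5).

Final answer: C(44,5) = 1086008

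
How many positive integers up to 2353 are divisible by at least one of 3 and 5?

Multiples of 3: 784. Multiples of 5: 470. Of both (lcm=15): 156.
By inclusion-exclusion: 784 + 470 - 156.

Final answer: 1098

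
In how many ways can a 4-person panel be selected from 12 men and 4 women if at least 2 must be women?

Sum over valid woman counts:
C(4,2)C(12,2) = 396
C(4,3)C(12,1) = 48
C(4,4)C(12,0) = 1
Total: 396 + 48 + 1.

Final answer: 445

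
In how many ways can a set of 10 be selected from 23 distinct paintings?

C(23,10) = 23!/(10! x 13!).

Final answer: \binom{23}{10} = 1144066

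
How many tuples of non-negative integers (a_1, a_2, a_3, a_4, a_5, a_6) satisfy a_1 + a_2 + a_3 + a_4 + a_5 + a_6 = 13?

Stars and bars with 13 stars and 5 bars:
C(13+6-1, 6-1) = C(18,5).

Final answer: C(18,5) = 8568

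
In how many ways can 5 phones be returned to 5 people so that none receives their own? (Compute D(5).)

Derangements satisfy D(n) = (n-1)(D(n-1) + D(n-2)), starting from D(0)=1, D(1)=0.
D(2) = 1 x (0 + 1) = 1
D(3) = 2 x (1 + 0) = 2
D(4) = 3 x (2 + 1) = 9
D(5) = 4 x (D(4) + D(3)) = 4 x (9 + 2)

Final answer: D(5) = 44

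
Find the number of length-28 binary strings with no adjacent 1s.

Classify by the final bit: ...0 gives a(n-1) strings, ...01 gives a(n-2) strings. Thus a(n) = a(n-1) + a(n-2) with a(1)=2, a(2)=3.
Iterating the recurrence: a(1)=2, a(2)=3, a(3)=5, a(4)=8, a(5)=13, a(6)=21, a(7)=34, a(8)=55, a(9)=89, a(10)=144, a(11)=233, a(12)=377, a(13)=610, a(14)=987, a(15)=1597, a(16)=2584, a(17)=4181, a(18)=6765, a(19)=10946, a(20)=17711, a(21)=28657, a(22)=46368, a(23)=75025, a(24)=121393, a(25)=196418, a(26)=317811, a(27)=514229, a(28)=832040.

Final answer: 832040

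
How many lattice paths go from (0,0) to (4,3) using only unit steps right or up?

Each path has 4 right steps and 3 up steps in some order (7 steps total).
Choose which 3 of the 7 steps are up: C(7,3).

Final answer: C(7,3) = 35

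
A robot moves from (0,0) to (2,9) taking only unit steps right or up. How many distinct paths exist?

Each path has 2 right steps and 9 up steps in some order (11 steps total).
Choose which 9 of the 11 steps are up: C(11,9).

Final answer: C(11,9) = 55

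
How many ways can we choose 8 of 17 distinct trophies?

C(17,8) = 17!/(8! x (17-8)!).

Final answer: C(17,8) = 24310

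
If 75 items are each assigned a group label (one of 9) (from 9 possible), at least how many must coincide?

There are 9 possible values for group label (one of 9). With 75 items and 9 categories, by pigeonhole: ceiling(75/9).

Final answer: 9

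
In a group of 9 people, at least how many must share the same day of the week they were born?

There are 7 possible values for day of the week they were born. With 9 people and 7 categories, by pigeonhole: ceiling(9/7).

Final answer: 2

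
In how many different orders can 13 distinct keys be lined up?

The number of ways to arrange 13 distinct objects is 13!.

Final answer: 13! = 6227020800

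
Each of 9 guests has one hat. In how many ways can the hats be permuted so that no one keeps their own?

Use the recurrence D(n) = (n-1)(D(n-1) + D(n-2)) with D(0)=1, D(1)=0.
D(2) = 1 x (0 + 1) = 1
D(3) = 2 x (1 + 0) = 2
D(4) = 3 x (2 + 1) = 9
D(5) = 4 x (9 + 2) = 44
D(6) = 5 x (44 + 9) = 265
D(7) = 6 x (265 + 44) = 1854
D(8) = 7 x (1854 + 265) = 14833
D(9) = 8 x (D(8) + D(7)) = 8 x (14833 + 1854)

Final answer: D(9) = 133496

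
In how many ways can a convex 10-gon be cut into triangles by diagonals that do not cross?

This is counted by the nth Catalan number C_n. Here n = 10 - 2 = 8.
Using C_0 = 1 and C_(k+1) = C_k x 2(2k+1)/(k+2), build up term by term: C_1=1, C_2=2, C_3=5, C_4=14, C_5=42, C_6=132, C_7=429, C_8=1430.

Final answer: C_{8} = 1430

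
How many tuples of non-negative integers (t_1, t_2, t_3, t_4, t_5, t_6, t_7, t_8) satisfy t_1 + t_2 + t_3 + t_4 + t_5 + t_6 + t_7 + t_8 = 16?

Stars and bars with 16 stars and 7 bars:
C(16+8-1, 8-1) = C(23,7).

Final answer: C(23,7) = 245157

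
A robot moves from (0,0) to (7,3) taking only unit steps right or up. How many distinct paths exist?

Each path has 7 right steps and 3 up steps in some order (10 steps total).
Choose which 3 of the 10 steps are up: C(10,3).

Final answer: C(10,3) = 120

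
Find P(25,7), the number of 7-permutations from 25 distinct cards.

P(25,7) = 25!/(25-7)! = 25!/18!.

Final answer: P(25,7) = 2422728000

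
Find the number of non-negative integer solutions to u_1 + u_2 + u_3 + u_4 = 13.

Stars and bars with 13 stars and 3 bars:
C(13+4-1, 4-1) = C(16,3).

Final answer: C(16,3) = 560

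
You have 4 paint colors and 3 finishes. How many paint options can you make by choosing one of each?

By the multiplication principle: 4 x 3.

Final answer: 12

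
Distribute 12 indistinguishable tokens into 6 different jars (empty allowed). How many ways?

Stars and bars: C(n+k-1, k-1) = C(17,5).

Final answer: C(17,5) = 6188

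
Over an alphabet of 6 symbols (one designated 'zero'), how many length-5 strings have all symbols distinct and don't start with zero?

First digit: 5 (nonzero). Second: 5 (not first). Third: 4, etc.
Total: 5 x 5 x 4 x 3 x 2.

Final answer: 600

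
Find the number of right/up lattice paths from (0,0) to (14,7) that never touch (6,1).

Total paths to (14,7): C(21,7) = 116280.
Paths through (6,1): C(7,1) x C(14,6) = 21021.
Avoiding (6,1): 116280 - 21021.

Final answer: 95259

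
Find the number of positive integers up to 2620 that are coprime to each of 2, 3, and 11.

|div by 2|=1310, |div by 3|=873, |div by 11|=238.
|div by 2&3|=436, |div by 2&11|=119, |div by 3&11|=79, |div by all|=39.
By inclusion-exclusion, divisible by at least one: 1310+873+238-436-119-79+39 = 1826.
Not divisible by any: 2620 - 1826.

Final answer: 794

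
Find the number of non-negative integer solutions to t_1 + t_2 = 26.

Stars and bars with 26 stars and 1 bars:
C(26+2-1, 2-1) = C(27,1).

Final answer: C(27,1) = 27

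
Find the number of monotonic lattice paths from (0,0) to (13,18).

Each path has 13 right steps and 18 up steps in some order (31 steps total).
Choose which 18 of the 31 steps are up: C(31,18).

Final answer: C(31,18) = 206253075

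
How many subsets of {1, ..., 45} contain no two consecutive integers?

Let a(n) count such subsets of {1, ..., n}. Either n is excluded (a(n-1) ways) or n is included, forcing n-1 out (a(n-2) ways), so a(n) = a(n-1) + a(n-2) with a(1)=2, a(2)=3.
Computing successive values: a(1)=2, a(2)=3, a(3)=5, a(4)=8, a(5)=13, a(6)=21, a(7)=34, a(8)=55, a(9)=89, a(10)=144, a(11)=233, a(12)=377, a(13)=610, a(14)=987, a(15)=1597, a(16)=2584, a(17)=4181, a(18)=6765, a(19)=10946, a(20)=17711, a(21)=28657, a(22)=46368, a(23)=75025, a(24)=121393, a(25)=196418, a(26)=317811, a(27)=514229, a(28)=832040, a(29)=1346269, a(30)=2178309, a(31)=3524578, a(32)=5702887, a(33)=9227465, a(34)=14930352, a(35)=24157817, a(36)=39088169, a(37)=63245986, a(38)=102334155, a(39)=165580141, a(40)=267914296, a(41)=433494437, a(42)=701408733, a(43)=1134903170, a(44)=1836311903, a(45)=2971215073.

Final answer: 2971215073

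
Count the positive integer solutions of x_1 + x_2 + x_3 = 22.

Substitute x'_i = x_i - 1 (so x'_i >= 0). Then sum x'_i = 22 - 3 = 19.
Stars and bars: C(19+3-1, 3-1) = C(21,2).

Final answer: C(21,2) = 210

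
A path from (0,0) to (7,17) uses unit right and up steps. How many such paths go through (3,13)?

Paths (0,0)->(3,13): C(16,13) = 560.
Paths (3,13)->(7,17): C(8,4) = 70.
By multiplication principle: 560 x 70.

Final answer: 39200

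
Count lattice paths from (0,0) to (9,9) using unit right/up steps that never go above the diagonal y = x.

Total monotonic paths to (9,9): C(18,9) = 48620.
By the reflection principle, paths that go above the diagonal number C(18,10) = 43758.
Valid Dyck paths: 48620 - 43758.
(This is the Catalan number C_{9}.)

Final answer: C_{9} = 4862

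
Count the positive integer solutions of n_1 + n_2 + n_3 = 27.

Substitute n'_i = n_i - 1 (so n'_i >= 0). Then sum n'_i = 27 - 3 = 24.
Stars and bars: C(24+3-1, 3-1) = C(26,2).

Final answer: C(26,2) = 325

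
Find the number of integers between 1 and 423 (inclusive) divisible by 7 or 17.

Multiples of 7: 60. Multiples of 17: 24. Of both (lcm=119): 3.
By inclusion-exclusion: 60 + 24 - 3.

Final answer: 81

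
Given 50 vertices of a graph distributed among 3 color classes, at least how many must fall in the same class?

By pigeonhole with 50 objects and 3 categories: ceiling(50/3).

Final answer: 17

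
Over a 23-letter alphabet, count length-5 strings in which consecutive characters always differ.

Let g(n) count such strings. g(1) = 23, and each valid string of length n-1 extends in 22 ways (any symbol but the last), so g(n) = 22 g(n-1).
Total: g(5) = 23 x 22^4.

Final answer: 23 x 22^{4} = 5387888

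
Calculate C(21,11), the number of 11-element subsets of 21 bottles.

C(21,11) = 21!/(11! x 10!).

Final answer: \binom{21}{11} = 352716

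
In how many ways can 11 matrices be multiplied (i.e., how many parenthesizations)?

This is a standard Catalan-number count: the answer is C_n. Here n = 11 - 1 = 10.
C_n = C(2n,n)/(n+1), so C_{10} = C(20,10)/11 = 184756/11.

Final answer: C_{10} = 16796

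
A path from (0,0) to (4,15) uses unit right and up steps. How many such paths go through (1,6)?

Paths (0,0)->(1,6): C(7,6) = 7.
Paths (1,6)->(4,15): C(12,9) = 220.
By multiplication principle: 7 x 220.

Final answer: 1540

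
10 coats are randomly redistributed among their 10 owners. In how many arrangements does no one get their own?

Use the recurrence D(n) = (n-1)(D(n-1) + D(n-2)) with D(0)=1, D(1)=0.
D(2) = 1 x (0 + 1) = 1
D(3) = 2 x (1 + 0) = 2
D(4) = 3 x (2 + 1) = 9
D(5) = 4 x (9 + 2) = 44
D(6) = 5 x (44 + 9) = 265
D(7) = 6 x (265 + 44) = 1854
D(8) = 7 x (1854 + 265) = 14833
D(9) = 8 x (14833 + 1854) = 133496
D(10) = 9 x (D(9) + D(8)) = 9 x (133496 + 14833)

Final answer: D(10) = 1334961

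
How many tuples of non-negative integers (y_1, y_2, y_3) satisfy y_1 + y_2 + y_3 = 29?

Stars and bars with 29 stars and 2 bars:
C(29+3-1, 3-1) = C(31,2).

Final answer: C(31,2) = 465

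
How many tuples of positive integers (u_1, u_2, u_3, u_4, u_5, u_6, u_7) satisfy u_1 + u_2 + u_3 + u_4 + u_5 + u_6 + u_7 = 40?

Substitute u'_i = u_i - 1 (so u'_i >= 0). Then sum u'_i = 40 - 7 = 33.
Stars and bars: C(33+7-1, 7-1) = C(39,6).

Final answer: C(39,6) = 3262623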